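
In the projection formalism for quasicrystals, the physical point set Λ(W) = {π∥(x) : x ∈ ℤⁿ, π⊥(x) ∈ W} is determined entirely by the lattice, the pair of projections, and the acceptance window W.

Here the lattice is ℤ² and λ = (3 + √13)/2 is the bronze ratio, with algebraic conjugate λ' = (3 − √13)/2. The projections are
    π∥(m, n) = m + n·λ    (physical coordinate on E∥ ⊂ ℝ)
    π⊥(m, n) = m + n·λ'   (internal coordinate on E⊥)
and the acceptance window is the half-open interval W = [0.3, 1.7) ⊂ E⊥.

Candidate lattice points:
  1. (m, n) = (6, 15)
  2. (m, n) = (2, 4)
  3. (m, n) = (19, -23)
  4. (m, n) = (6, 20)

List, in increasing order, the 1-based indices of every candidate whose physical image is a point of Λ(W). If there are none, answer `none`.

Compute λ' = (3−√13)/2 = -0.302776, so π⊥(m,n) = m -0.302776·n.
candidate 1: (m,n)=(6,15) → π∥ = 6+15·λ ≈ 55.541635, π⊥ = 6+15·λ' ≈ 1.458365 ∈ [0.3, 1.7) ⇒ IN Λ
candidate 2: (m,n)=(2,4) → π∥ = 2+4·λ ≈ 15.211103, π⊥ = 2+4·λ' ≈ 0.788897 ∈ [0.3, 1.7) ⇒ IN Λ
candidate 3: (m,n)=(19,-23) → π∥ = 19-23·λ ≈ -56.963840, π⊥ = 19-23·λ' ≈ 25.963840 ∉ [0.3, 1.7) ⇒ out
candidate 4: (m,n)=(6,20) → π∥ = 6+20·λ ≈ 72.055513, π⊥ = 6+20·λ' ≈ -0.055513 ∉ [0.3, 1.7) ⇒ out

1, 2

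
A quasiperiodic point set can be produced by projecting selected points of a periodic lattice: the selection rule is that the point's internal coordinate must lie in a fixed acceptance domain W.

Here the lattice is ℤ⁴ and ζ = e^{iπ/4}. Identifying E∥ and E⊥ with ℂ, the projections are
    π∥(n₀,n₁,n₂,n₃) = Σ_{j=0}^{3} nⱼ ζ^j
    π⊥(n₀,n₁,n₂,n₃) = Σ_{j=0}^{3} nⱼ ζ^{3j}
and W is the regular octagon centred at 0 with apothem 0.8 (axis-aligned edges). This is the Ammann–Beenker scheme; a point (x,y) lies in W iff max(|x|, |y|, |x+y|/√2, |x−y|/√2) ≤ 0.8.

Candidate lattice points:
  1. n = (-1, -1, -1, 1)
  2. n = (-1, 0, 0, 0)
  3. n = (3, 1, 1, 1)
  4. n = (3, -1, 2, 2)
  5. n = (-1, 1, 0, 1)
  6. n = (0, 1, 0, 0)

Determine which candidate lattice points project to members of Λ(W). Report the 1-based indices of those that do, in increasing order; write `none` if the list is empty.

none

Internal map: ζ^{3j} for j=0..3 gives (1,0), (−√2/2,√2/2), (0,−1), (√2/2,√2/2).
candidate 1: n = (-1, -1, -1, 1) → π⊥ ≈ (+0.41421, +1.00000); max(|x|,|y|,|x±y|/√2) = 1.00000 > 0.8 ⇒ ∉ W
candidate 2: n = (-1, 0, 0, 0) → π⊥ ≈ (-1.00000, +0.00000); max(|x|,|y|,|x±y|/√2) = 1.00000 > 0.8 ⇒ ∉ W
candidate 3: n = (3, 1, 1, 1) → π⊥ ≈ (+3.00000, +0.41421); max(|x|,|y|,|x±y|/√2) = 3.00000 > 0.8 ⇒ ∉ W
candidate 4: n = (3, -1, 2, 2) → π⊥ ≈ (+5.12132, -1.29289); max(|x|,|y|,|x±y|/√2) = 5.12132 > 0.8 ⇒ ∉ W
candidate 5: n = (-1, 1, 0, 1) → π⊥ ≈ (-1.00000, +1.41421); max(|x|,|y|,|x±y|/√2) = 1.70711 > 0.8 ⇒ ∉ W
candidate 6: n = (0, 1, 0, 0) → π⊥ ≈ (-0.70711, +0.70711); max(|x|,|y|,|x±y|/√2) = 1.00000 > 0.8 ⇒ ∉ W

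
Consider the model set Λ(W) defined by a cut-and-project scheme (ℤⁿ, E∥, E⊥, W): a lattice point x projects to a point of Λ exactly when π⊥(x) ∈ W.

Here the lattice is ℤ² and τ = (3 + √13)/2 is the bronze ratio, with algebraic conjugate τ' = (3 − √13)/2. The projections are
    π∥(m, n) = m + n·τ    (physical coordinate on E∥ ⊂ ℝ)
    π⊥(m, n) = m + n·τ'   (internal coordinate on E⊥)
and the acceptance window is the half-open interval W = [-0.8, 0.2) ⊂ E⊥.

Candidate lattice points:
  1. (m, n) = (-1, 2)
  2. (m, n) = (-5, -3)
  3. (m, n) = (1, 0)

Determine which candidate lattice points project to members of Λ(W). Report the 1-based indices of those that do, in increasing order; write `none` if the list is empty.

none

τ' = (3−√13)/2 ≈ -0.3028.
#1 (-1,2): internal coord -1 + (2)·τ' = -1.6056; -1.6056 ∉ [-0.8, 0.2) → out
#2 (-5,-3): internal coord -5 + (-3)·τ' = -4.0917; -4.0917 ∉ [-0.8, 0.2) → out
#3 (1,0): internal coord 1 + (0)·τ' = +1.0000; +1.0000 ∉ [-0.8, 0.2) → out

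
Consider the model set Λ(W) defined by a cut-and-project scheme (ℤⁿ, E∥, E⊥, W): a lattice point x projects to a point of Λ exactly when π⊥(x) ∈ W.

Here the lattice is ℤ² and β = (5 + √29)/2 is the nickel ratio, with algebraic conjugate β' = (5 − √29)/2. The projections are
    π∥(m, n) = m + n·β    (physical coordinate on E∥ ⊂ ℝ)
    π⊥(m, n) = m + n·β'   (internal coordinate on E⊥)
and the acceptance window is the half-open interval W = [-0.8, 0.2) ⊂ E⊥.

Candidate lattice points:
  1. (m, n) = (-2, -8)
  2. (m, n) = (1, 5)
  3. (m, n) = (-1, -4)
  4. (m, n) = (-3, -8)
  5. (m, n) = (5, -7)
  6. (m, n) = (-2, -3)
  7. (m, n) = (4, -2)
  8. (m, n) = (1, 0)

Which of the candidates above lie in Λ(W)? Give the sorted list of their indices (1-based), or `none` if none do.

1, 2, 3

Numerically β ≈ 5.192582 and β' = −1/β ≈ -0.192582.
#1 (-2,-8): internal coord -2 + (-8)·β' = -0.459341; -0.459341 ∈ [-0.8, 0.2) → IN Λ
#2 (1,5): internal coord 1 + (5)·β' = +0.037088; +0.037088 ∈ [-0.8, 0.2) → IN Λ
#3 (-1,-4): internal coord -1 + (-4)·β' = -0.229670; -0.229670 ∈ [-0.8, 0.2) → IN Λ
#4 (-3,-8): internal coord -3 + (-8)·β' = -1.459341; -1.459341 ∉ [-0.8, 0.2) → out
#5 (5,-7): internal coord 5 + (-7)·β' = +6.348077; +6.348077 ∉ [-0.8, 0.2) → out
#6 (-2,-3): internal coord -2 + (-3)·β' = -1.422253; -1.422253 ∉ [-0.8, 0.2) → out
#7 (4,-2): internal coord 4 + (-2)·β' = +4.385165; +4.385165 ∉ [-0.8, 0.2) → out
#8 (1,0): internal coord 1 + (0)·β' = +1.000000; +1.000000 ∉ [-0.8, 0.2) → out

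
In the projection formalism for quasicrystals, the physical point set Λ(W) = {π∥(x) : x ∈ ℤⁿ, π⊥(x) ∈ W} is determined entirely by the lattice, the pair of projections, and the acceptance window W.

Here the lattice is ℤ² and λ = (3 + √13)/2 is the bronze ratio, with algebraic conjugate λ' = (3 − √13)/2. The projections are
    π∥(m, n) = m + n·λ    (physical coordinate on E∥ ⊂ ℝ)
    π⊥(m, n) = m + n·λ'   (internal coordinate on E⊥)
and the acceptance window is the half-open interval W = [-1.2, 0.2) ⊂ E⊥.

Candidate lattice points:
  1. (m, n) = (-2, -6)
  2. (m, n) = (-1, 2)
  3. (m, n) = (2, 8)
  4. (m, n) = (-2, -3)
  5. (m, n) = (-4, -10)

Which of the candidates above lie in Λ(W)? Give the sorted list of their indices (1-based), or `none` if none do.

Compute λ' = (3−√13)/2 = -0.3028, so π⊥(m,n) = m -0.3028·n.
candidate 1: (m,n)=(-2,-6) → π∥ = -2-6·λ ≈ -21.8167, π⊥ = -2-6·λ' ≈ -0.1833 ∈ [-1.2, 0.2) ⇒ IN Λ
candidate 2: (m,n)=(-1,2) → π∥ = -1+2·λ ≈ 5.6056, π⊥ = -1+2·λ' ≈ -1.6056 ∉ [-1.2, 0.2) ⇒ out
candidate 3: (m,n)=(2,8) → π∥ = 2+8·λ ≈ 28.4222, π⊥ = 2+8·λ' ≈ -0.4222 ∈ [-1.2, 0.2) ⇒ IN Λ
candidate 4: (m,n)=(-2,-3) → π∥ = -2-3·λ ≈ -11.9083, π⊥ = -2-3·λ' ≈ -1.0917 ∈ [-1.2, 0.2) ⇒ IN Λ
candidate 5: (m,n)=(-4,-10) → π∥ = -4-10·λ ≈ -37.0278, π⊥ = -4-10·λ' ≈ -0.9722 ∈ [-1.2, 0.2) ⇒ IN Λ

1, 3, 4, 5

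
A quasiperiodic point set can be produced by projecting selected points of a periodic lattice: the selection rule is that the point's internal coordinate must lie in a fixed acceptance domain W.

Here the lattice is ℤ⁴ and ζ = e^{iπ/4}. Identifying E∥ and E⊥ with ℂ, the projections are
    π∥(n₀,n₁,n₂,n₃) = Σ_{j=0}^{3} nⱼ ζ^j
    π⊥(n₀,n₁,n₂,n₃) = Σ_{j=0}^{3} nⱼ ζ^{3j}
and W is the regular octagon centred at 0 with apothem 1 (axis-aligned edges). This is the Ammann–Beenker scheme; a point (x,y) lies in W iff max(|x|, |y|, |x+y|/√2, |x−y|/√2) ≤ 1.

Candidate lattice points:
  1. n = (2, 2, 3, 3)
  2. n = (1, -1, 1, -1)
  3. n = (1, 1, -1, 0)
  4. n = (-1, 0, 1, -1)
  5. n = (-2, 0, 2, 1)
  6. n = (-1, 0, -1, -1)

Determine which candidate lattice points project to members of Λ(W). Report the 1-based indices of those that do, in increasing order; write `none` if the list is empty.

none

π⊥(n) = n₀ + n₁ζ³ + n₂ζ⁶ + n₃ζ⁹ where ζ = e^{iπ/4}.
#1 (2, 2, 3, 3): internal (2.707107, 0.535534); octagon support 2.707107 vs apothem 1 → ∉ W
#2 (1, -1, 1, -1): internal (1.000000, -2.414214); octagon support 2.414214 vs apothem 1 → ∉ W
#3 (1, 1, -1, 0): internal (0.292893, 1.707107); octagon support 1.707107 vs apothem 1 → ∉ W
#4 (-1, 0, 1, -1): internal (-1.707107, -1.707107); octagon support 2.414214 vs apothem 1 → ∉ W
#5 (-2, 0, 2, 1): internal (-1.292893, -1.292893); octagon support 1.828427 vs apothem 1 → ∉ W
#6 (-1, 0, -1, -1): internal (-1.707107, 0.292893); octagon support 1.707107 vs apothem 1 → ∉ W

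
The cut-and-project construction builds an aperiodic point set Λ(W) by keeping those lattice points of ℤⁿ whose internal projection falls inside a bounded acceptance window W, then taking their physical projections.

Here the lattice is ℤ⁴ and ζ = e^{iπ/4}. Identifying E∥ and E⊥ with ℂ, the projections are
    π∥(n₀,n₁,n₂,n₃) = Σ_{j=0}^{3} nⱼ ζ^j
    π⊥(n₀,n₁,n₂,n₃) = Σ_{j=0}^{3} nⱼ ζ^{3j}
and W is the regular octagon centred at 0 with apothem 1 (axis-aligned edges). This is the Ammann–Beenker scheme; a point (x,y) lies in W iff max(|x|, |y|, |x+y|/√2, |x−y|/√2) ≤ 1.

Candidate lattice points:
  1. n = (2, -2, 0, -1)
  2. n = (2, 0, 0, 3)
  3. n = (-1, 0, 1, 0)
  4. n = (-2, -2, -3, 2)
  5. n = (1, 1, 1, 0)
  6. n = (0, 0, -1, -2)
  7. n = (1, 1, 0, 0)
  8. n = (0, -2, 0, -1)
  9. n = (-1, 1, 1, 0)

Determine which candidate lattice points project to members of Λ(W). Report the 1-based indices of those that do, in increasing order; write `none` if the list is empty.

π⊥(n) = n₀ + n₁ζ³ + n₂ζ⁶ + n₃ζ⁹ where ζ = e^{iπ/4}.
candidate 1: n = (2, -2, 0, -1) → π⊥ ≈ (+2.7071, -2.1213); max(|x|,|y|,|x±y|/√2) = 3.4142 > 1 ⇒ ∉ W
candidate 2: n = (2, 0, 0, 3) → π⊥ ≈ (+4.1213, +2.1213); max(|x|,|y|,|x±y|/√2) = 4.4142 > 1 ⇒ ∉ W
candidate 3: n = (-1, 0, 1, 0) → π⊥ ≈ (-1.0000, -1.0000); max(|x|,|y|,|x±y|/√2) = 1.4142 > 1 ⇒ ∉ W
candidate 4: n = (-2, -2, -3, 2) → π⊥ ≈ (+0.8284, +3.0000); max(|x|,|y|,|x±y|/√2) = 3.0000 > 1 ⇒ ∉ W
candidate 5: n = (1, 1, 1, 0) → π⊥ ≈ (+0.2929, -0.2929); max(|x|,|y|,|x±y|/√2) = 0.4142 ≤ 1 ⇒ ∈ W
candidate 6: n = (0, 0, -1, -2) → π⊥ ≈ (-1.4142, -0.4142); max(|x|,|y|,|x±y|/√2) = 1.4142 > 1 ⇒ ∉ W
candidate 7: n = (1, 1, 0, 0) → π⊥ ≈ (+0.2929, +0.7071); max(|x|,|y|,|x±y|/√2) = 0.7071 ≤ 1 ⇒ ∈ W
candidate 8: n = (0, -2, 0, -1) → π⊥ ≈ (+0.7071, -2.1213); max(|x|,|y|,|x±y|/√2) = 2.1213 > 1 ⇒ ∉ W
candidate 9: n = (-1, 1, 1, 0) → π⊥ ≈ (-1.7071, -0.2929); max(|x|,|y|,|x±y|/√2) = 1.7071 > 1 ⇒ ∉ W

5, 7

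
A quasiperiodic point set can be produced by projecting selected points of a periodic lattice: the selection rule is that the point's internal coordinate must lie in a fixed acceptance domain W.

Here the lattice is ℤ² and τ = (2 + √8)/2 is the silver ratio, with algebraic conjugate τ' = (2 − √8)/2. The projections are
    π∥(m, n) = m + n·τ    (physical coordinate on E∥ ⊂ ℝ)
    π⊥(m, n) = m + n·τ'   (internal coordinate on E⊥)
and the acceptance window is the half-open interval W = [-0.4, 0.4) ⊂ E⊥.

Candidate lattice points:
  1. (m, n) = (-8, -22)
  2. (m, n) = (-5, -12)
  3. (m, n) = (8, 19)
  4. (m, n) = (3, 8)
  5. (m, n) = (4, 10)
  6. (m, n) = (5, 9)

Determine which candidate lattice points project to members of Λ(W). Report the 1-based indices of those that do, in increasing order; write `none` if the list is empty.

2, 3, 4, 5

Numerically τ ≈ 2.41421 and τ' = −1/τ ≈ -0.41421.
#1 (-8,-22): internal coord -8 + (-22)·τ' = +1.11270; +1.11270 ∉ [-0.4, 0.4) → out
#2 (-5,-12): internal coord -5 + (-12)·τ' = -0.02944; -0.02944 ∈ [-0.4, 0.4) → IN Λ
#3 (8,19): internal coord 8 + (19)·τ' = +0.12994; +0.12994 ∈ [-0.4, 0.4) → IN Λ
#4 (3,8): internal coord 3 + (8)·τ' = -0.31371; -0.31371 ∈ [-0.4, 0.4) → IN Λ
#5 (4,10): internal coord 4 + (10)·τ' = -0.14214; -0.14214 ∈ [-0.4, 0.4) → IN Λ
#6 (5,9): internal coord 5 + (9)·τ' = +1.27208; +1.27208 ∉ [-0.4, 0.4) → out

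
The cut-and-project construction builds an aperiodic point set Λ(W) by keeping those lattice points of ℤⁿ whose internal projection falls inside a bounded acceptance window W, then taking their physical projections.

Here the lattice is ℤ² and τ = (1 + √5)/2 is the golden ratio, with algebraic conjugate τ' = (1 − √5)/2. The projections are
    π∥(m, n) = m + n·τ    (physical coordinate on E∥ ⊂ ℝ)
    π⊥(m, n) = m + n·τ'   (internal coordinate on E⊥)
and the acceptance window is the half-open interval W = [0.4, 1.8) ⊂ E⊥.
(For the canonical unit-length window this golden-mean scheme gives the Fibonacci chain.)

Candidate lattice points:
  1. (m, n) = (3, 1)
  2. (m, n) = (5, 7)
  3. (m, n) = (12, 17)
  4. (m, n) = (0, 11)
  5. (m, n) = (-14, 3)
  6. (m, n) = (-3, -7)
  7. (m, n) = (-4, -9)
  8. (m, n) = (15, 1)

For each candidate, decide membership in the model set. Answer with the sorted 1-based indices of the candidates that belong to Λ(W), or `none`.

Compute τ' = (1−√5)/2 = -0.6180, so π⊥(m,n) = m -0.6180·n.
[1] lift (3,1): star map gives 2.3820; window check 0.4 ≤ 2.3820 < 1.8 is false → out
[2] lift (5,7): star map gives 0.6738; window check 0.4 ≤ 0.6738 < 1.8 is true → IN Λ
[3] lift (12,17): star map gives 1.4934; window check 0.4 ≤ 1.4934 < 1.8 is true → IN Λ
[4] lift (0,11): star map gives -6.7984; window check 0.4 ≤ -6.7984 < 1.8 is false → out
[5] lift (-14,3): star map gives -15.8541; window check 0.4 ≤ -15.8541 < 1.8 is false → out
[6] lift (-3,-7): star map gives 1.3262; window check 0.4 ≤ 1.3262 < 1.8 is true → IN Λ
[7] lift (-4,-9): star map gives 1.5623; window check 0.4 ≤ 1.5623 < 1.8 is true → IN Λ
[8] lift (15,1): star map gives 14.3820; window check 0.4 ≤ 14.3820 < 1.8 is false → out

2, 3, 6, 7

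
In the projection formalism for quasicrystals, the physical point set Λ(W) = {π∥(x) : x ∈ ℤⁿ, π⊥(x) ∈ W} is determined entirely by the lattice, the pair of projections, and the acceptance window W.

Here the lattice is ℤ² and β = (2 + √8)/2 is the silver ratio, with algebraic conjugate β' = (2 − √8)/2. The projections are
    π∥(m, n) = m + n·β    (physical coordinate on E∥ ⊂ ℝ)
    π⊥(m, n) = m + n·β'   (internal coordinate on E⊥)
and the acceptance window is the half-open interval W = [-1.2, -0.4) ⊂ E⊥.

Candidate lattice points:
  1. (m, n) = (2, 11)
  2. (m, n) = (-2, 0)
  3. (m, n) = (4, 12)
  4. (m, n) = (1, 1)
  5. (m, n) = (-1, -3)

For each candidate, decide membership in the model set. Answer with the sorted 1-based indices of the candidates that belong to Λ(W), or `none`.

Compute β' = (2−√8)/2 = -0.414214, so π⊥(m,n) = m -0.414214·n.
#1 (2,11): internal coord 2 + (11)·β' = -2.556349; -2.556349 ∉ [-1.2, -0.4) → out
#2 (-2,0): internal coord -2 + (0)·β' = -2.000000; -2.000000 ∉ [-1.2, -0.4) → out
#3 (4,12): internal coord 4 + (12)·β' = -0.970563; -0.970563 ∈ [-1.2, -0.4) → IN Λ
#4 (1,1): internal coord 1 + (1)·β' = +0.585786; +0.585786 ∉ [-1.2, -0.4) → out
#5 (-1,-3): internal coord -1 + (-3)·β' = +0.242641; +0.242641 ∉ [-1.2, -0.4) → out

3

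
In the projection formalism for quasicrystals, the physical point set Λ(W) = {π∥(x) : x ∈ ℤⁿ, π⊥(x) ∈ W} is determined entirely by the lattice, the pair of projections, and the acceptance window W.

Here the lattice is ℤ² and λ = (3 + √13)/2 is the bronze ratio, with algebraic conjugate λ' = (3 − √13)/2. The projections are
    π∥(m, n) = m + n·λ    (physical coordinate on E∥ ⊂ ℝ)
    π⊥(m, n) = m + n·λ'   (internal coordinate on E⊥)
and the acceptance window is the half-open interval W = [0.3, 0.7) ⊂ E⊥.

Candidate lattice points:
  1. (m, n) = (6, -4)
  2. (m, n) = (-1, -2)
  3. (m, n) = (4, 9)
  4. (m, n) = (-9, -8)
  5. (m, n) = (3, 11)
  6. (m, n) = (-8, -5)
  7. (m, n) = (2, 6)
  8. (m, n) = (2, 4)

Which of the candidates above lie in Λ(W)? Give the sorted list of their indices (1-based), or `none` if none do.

Numerically λ ≈ 3.302776 and λ' = −1/λ ≈ -0.302776.
#1 (6,-4): internal coord 6 + (-4)·λ' = +7.211103; +7.211103 ∉ [0.3, 0.7) → out
#2 (-1,-2): internal coord -1 + (-2)·λ' = -0.394449; -0.394449 ∉ [0.3, 0.7) → out
#3 (4,9): internal coord 4 + (9)·λ' = +1.275019; +1.275019 ∉ [0.3, 0.7) → out
#4 (-9,-8): internal coord -9 + (-8)·λ' = -6.577795; -6.577795 ∉ [0.3, 0.7) → out
#5 (3,11): internal coord 3 + (11)·λ' = -0.330532; -0.330532 ∉ [0.3, 0.7) → out
#6 (-8,-5): internal coord -8 + (-5)·λ' = -6.486122; -6.486122 ∉ [0.3, 0.7) → out
#7 (2,6): internal coord 2 + (6)·λ' = +0.183346; +0.183346 ∉ [0.3, 0.7) → out
#8 (2,4): internal coord 2 + (4)·λ' = +0.788897; +0.788897 ∉ [0.3, 0.7) → out

none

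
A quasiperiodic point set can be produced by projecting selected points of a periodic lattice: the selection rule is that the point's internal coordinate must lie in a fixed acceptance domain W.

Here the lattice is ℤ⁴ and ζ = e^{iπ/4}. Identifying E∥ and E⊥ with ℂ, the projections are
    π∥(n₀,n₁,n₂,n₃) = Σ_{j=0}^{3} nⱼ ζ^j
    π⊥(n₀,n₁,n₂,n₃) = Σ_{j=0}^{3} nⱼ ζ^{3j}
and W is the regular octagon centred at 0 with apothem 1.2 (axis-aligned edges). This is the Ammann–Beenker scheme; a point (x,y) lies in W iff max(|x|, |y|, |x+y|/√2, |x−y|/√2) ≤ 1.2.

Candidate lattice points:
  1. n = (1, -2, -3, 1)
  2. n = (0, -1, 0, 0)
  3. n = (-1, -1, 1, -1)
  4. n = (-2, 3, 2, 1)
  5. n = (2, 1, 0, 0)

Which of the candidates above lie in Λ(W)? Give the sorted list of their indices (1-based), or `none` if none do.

Internal map: ζ^{3j} for j=0..3 gives (1,0), (−√2/2,√2/2), (0,−1), (√2/2,√2/2).
candidate 1: n = (1, -2, -3, 1) → π⊥ ≈ (+3.1213, +2.2929); max(|x|,|y|,|x±y|/√2) = 3.8284 > 1.2 ⇒ ∉ W
candidate 2: n = (0, -1, 0, 0) → π⊥ ≈ (+0.7071, -0.7071); max(|x|,|y|,|x±y|/√2) = 1.0000 ≤ 1.2 ⇒ ∈ W
candidate 3: n = (-1, -1, 1, -1) → π⊥ ≈ (-1.0000, -2.4142); max(|x|,|y|,|x±y|/√2) = 2.4142 > 1.2 ⇒ ∉ W
candidate 4: n = (-2, 3, 2, 1) → π⊥ ≈ (-3.4142, +0.8284); max(|x|,|y|,|x±y|/√2) = 3.4142 > 1.2 ⇒ ∉ W
candidate 5: n = (2, 1, 0, 0) → π⊥ ≈ (+1.2929, +0.7071); max(|x|,|y|,|x±y|/√2) = 1.4142 > 1.2 ⇒ ∉ W

2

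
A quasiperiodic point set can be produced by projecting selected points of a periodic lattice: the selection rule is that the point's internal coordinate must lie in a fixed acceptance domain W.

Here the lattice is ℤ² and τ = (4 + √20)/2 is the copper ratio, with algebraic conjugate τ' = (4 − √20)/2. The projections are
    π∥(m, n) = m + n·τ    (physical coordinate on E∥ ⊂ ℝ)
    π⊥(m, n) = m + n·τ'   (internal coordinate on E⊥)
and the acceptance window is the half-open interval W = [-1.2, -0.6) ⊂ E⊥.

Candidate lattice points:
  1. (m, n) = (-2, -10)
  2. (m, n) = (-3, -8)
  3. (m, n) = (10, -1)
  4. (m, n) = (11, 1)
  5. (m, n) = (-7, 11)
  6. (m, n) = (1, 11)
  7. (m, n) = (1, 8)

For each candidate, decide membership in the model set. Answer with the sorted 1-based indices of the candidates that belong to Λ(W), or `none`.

2, 7

Numerically τ ≈ 4.2361 and τ' = −1/τ ≈ -0.2361.
[1] lift (-2,-10): star map gives 0.3607; window check -1.2 ≤ 0.3607 < -0.6 is false → out
[2] lift (-3,-8): star map gives -1.1115; window check -1.2 ≤ -1.1115 < -0.6 is true → IN Λ
[3] lift (10,-1): star map gives 10.2361; window check -1.2 ≤ 10.2361 < -0.6 is false → out
[4] lift (11,1): star map gives 10.7639; window check -1.2 ≤ 10.7639 < -0.6 is false → out
[5] lift (-7,11): star map gives -9.5967; window check -1.2 ≤ -9.5967 < -0.6 is false → out
[6] lift (1,11): star map gives -1.5967; window check -1.2 ≤ -1.5967 < -0.6 is false → out
[7] lift (1,8): star map gives -0.8885; window check -1.2 ≤ -0.8885 < -0.6 is true → IN Λ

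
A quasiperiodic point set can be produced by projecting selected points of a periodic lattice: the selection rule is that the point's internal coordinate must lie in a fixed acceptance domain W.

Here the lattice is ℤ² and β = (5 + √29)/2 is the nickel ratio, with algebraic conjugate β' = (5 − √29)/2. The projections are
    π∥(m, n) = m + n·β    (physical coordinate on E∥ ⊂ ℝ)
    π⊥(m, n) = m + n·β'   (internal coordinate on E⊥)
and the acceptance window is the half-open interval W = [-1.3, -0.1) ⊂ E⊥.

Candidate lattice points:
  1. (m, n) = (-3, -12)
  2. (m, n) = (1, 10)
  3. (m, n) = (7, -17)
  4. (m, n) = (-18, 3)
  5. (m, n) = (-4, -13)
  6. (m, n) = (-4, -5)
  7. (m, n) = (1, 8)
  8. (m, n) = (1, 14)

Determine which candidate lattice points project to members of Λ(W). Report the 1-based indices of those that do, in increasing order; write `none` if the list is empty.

Numerically β ≈ 5.19258 and β' = −1/β ≈ -0.19258.
candidate 1: (m,n)=(-3,-12) → π∥ = -3-12·β ≈ -65.31099, π⊥ = -3-12·β' ≈ -0.68901 ∈ [-1.3, -0.1) ⇒ IN Λ
candidate 2: (m,n)=(1,10) → π∥ = 1+10·β ≈ 52.92582, π⊥ = 1+10·β' ≈ -0.92582 ∈ [-1.3, -0.1) ⇒ IN Λ
candidate 3: (m,n)=(7,-17) → π∥ = 7-17·β ≈ -81.27390, π⊥ = 7-17·β' ≈ 10.27390 ∉ [-1.3, -0.1) ⇒ out
candidate 4: (m,n)=(-18,3) → π∥ = -18+3·β ≈ -2.42225, π⊥ = -18+3·β' ≈ -18.57775 ∉ [-1.3, -0.1) ⇒ out
candidate 5: (m,n)=(-4,-13) → π∥ = -4-13·β ≈ -71.50357, π⊥ = -4-13·β' ≈ -1.49643 ∉ [-1.3, -0.1) ⇒ out
candidate 6: (m,n)=(-4,-5) → π∥ = -4-5·β ≈ -29.96291, π⊥ = -4-5·β' ≈ -3.03709 ∉ [-1.3, -0.1) ⇒ out
candidate 7: (m,n)=(1,8) → π∥ = 1+8·β ≈ 42.54066, π⊥ = 1+8·β' ≈ -0.54066 ∈ [-1.3, -0.1) ⇒ IN Λ
candidate 8: (m,n)=(1,14) → π∥ = 1+14·β ≈ 73.69615, π⊥ = 1+14·β' ≈ -1.69615 ∉ [-1.3, -0.1) ⇒ out

1, 2, 7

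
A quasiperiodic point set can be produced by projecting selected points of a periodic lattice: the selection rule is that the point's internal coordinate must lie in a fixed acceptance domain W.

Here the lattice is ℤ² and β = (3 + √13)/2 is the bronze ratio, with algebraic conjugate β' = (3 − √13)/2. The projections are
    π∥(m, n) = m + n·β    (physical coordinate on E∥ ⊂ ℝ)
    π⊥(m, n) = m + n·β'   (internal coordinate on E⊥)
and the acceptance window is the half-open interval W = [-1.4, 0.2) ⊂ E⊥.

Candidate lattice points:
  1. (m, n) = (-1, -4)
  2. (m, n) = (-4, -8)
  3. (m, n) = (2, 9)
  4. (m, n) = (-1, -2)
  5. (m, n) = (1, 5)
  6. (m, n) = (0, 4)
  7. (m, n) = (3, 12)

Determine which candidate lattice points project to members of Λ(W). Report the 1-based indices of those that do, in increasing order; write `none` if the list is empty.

β' = (3−√13)/2 ≈ -0.3028.
[1] lift (-1,-4): star map gives 0.2111; window check -1.4 ≤ 0.2111 < 0.2 is false → out
[2] lift (-4,-8): star map gives -1.5778; window check -1.4 ≤ -1.5778 < 0.2 is false → out
[3] lift (2,9): star map gives -0.7250; window check -1.4 ≤ -0.7250 < 0.2 is true → IN Λ
[4] lift (-1,-2): star map gives -0.3944; window check -1.4 ≤ -0.3944 < 0.2 is true → IN Λ
[5] lift (1,5): star map gives -0.5139; window check -1.4 ≤ -0.5139 < 0.2 is true → IN Λ
[6] lift (0,4): star map gives -1.2111; window check -1.4 ≤ -1.2111 < 0.2 is true → IN Λ
[7] lift (3,12): star map gives -0.6333; window check -1.4 ≤ -0.6333 < 0.2 is true → IN Λ

3, 4, 5, 6, 7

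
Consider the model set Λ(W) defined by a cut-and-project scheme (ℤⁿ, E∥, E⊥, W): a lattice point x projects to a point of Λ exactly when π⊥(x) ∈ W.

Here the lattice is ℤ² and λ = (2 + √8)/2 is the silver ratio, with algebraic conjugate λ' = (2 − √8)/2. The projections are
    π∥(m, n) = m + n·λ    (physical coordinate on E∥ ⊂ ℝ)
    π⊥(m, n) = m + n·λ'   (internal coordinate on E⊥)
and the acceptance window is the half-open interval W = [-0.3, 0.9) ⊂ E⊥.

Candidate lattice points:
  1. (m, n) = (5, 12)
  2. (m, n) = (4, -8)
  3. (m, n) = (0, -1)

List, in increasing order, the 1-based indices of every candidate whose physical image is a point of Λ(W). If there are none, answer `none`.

1, 3

Numerically λ ≈ 2.4142 and λ' = −1/λ ≈ -0.4142.
candidate 1: (m,n)=(5,12) → π∥ = 5+12·λ ≈ 33.9706, π⊥ = 5+12·λ' ≈ 0.0294 ∈ [-0.3, 0.9) ⇒ IN Λ
candidate 2: (m,n)=(4,-8) → π∥ = 4-8·λ ≈ -15.3137, π⊥ = 4-8·λ' ≈ 7.3137 ∉ [-0.3, 0.9) ⇒ out
candidate 3: (m,n)=(0,-1) → π∥ = 0-1·λ ≈ -2.4142, π⊥ = 0-1·λ' ≈ 0.4142 ∈ [-0.3, 0.9) ⇒ IN Λ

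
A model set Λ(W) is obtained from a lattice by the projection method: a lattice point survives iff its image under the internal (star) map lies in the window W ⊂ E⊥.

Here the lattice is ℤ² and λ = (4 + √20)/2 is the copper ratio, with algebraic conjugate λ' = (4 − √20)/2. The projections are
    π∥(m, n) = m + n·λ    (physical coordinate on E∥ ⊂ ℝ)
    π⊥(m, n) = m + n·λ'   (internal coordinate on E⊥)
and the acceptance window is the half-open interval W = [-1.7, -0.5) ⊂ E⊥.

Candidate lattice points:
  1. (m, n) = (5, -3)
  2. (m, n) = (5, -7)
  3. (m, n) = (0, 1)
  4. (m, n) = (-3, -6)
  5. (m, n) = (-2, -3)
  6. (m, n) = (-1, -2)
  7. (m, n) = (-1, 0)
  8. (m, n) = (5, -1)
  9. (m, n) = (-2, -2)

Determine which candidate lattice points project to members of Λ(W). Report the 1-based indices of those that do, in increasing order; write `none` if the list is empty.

λ' = (4−√20)/2 ≈ -0.2361.
#1 (5,-3): internal coord 5 + (-3)·λ' = +5.7082; +5.7082 ∉ [-1.7, -0.5) → out
#2 (5,-7): internal coord 5 + (-7)·λ' = +6.6525; +6.6525 ∉ [-1.7, -0.5) → out
#3 (0,1): internal coord 0 + (1)·λ' = -0.2361; -0.2361 ∉ [-1.7, -0.5) → out
#4 (-3,-6): internal coord -3 + (-6)·λ' = -1.5836; -1.5836 ∈ [-1.7, -0.5) → IN Λ
#5 (-2,-3): internal coord -2 + (-3)·λ' = -1.2918; -1.2918 ∈ [-1.7, -0.5) → IN Λ
#6 (-1,-2): internal coord -1 + (-2)·λ' = -0.5279; -0.5279 ∈ [-1.7, -0.5) → IN Λ
#7 (-1,0): internal coord -1 + (0)·λ' = -1.0000; -1.0000 ∈ [-1.7, -0.5) → IN Λ
#8 (5,-1): internal coord 5 + (-1)·λ' = +5.2361; +5.2361 ∉ [-1.7, -0.5) → out
#9 (-2,-2): internal coord -2 + (-2)·λ' = -1.5279; -1.5279 ∈ [-1.7, -0.5) → IN Λ

4, 5, 6, 7, 9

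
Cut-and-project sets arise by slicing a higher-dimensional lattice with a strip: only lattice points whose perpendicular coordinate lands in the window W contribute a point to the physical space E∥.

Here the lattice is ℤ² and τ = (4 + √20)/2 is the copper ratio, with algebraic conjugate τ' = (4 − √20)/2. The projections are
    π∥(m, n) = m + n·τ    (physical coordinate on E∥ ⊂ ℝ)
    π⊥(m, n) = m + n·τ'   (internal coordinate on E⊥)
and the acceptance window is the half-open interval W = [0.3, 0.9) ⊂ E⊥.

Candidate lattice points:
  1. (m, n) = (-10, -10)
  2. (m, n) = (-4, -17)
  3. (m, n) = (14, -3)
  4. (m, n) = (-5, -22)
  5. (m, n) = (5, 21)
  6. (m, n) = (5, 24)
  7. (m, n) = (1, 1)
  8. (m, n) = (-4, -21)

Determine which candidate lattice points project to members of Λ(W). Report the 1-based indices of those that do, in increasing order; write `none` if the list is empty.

τ' = (4−√20)/2 ≈ -0.23607.
#1 (-10,-10): internal coord -10 + (-10)·τ' = -7.63932; -7.63932 ∉ [0.3, 0.9) → out
#2 (-4,-17): internal coord -4 + (-17)·τ' = +0.01316; +0.01316 ∉ [0.3, 0.9) → out
#3 (14,-3): internal coord 14 + (-3)·τ' = +14.70820; +14.70820 ∉ [0.3, 0.9) → out
#4 (-5,-22): internal coord -5 + (-22)·τ' = +0.19350; +0.19350 ∉ [0.3, 0.9) → out
#5 (5,21): internal coord 5 + (21)·τ' = +0.04257; +0.04257 ∉ [0.3, 0.9) → out
#6 (5,24): internal coord 5 + (24)·τ' = -0.66563; -0.66563 ∉ [0.3, 0.9) → out
#7 (1,1): internal coord 1 + (1)·τ' = +0.76393; +0.76393 ∈ [0.3, 0.9) → IN Λ
#8 (-4,-21): internal coord -4 + (-21)·τ' = +0.95743; +0.95743 ∉ [0.3, 0.9) → out

7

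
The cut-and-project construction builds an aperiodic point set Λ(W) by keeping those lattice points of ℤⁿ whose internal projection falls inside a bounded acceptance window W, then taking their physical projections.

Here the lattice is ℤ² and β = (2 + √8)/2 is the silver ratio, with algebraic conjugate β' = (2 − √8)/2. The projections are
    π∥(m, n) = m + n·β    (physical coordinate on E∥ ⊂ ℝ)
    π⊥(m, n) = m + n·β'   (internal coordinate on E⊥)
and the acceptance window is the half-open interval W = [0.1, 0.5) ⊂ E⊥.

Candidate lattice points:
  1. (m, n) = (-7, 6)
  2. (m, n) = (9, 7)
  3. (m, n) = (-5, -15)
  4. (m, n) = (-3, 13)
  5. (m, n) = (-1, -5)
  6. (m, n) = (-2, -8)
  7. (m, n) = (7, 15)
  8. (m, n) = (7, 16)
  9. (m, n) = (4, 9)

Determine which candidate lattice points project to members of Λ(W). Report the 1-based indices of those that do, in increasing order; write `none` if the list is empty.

8, 9

β' = (2−√8)/2 ≈ -0.414214.
[1] lift (-7,6): star map gives -9.485281; window check 0.1 ≤ -9.485281 < 0.5 is false → out
[2] lift (9,7): star map gives 6.100505; window check 0.1 ≤ 6.100505 < 0.5 is false → out
[3] lift (-5,-15): star map gives 1.213203; window check 0.1 ≤ 1.213203 < 0.5 is false → out
[4] lift (-3,13): star map gives -8.384776; window check 0.1 ≤ -8.384776 < 0.5 is false → out
[5] lift (-1,-5): star map gives 1.071068; window check 0.1 ≤ 1.071068 < 0.5 is false → out
[6] lift (-2,-8): star map gives 1.313708; window check 0.1 ≤ 1.313708 < 0.5 is false → out
[7] lift (7,15): star map gives 0.786797; window check 0.1 ≤ 0.786797 < 0.5 is false → out
[8] lift (7,16): star map gives 0.372583; window check 0.1 ≤ 0.372583 < 0.5 is true → IN Λ
[9] lift (4,9): star map gives 0.272078; window check 0.1 ≤ 0.272078 < 0.5 is true → IN Λ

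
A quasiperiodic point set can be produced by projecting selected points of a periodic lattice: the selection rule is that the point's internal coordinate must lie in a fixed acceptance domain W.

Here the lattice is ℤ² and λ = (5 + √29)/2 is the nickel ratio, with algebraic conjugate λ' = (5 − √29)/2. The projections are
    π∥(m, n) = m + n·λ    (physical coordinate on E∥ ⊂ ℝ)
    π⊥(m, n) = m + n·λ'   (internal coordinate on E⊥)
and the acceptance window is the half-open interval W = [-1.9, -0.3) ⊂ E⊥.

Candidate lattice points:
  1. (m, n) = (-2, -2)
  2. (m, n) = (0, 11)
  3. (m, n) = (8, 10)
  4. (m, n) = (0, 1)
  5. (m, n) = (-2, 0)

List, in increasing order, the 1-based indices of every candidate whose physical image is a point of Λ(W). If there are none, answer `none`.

λ' = (5−√29)/2 ≈ -0.192582.
[1] lift (-2,-2): star map gives -1.614835; window check -1.9 ≤ -1.614835 < -0.3 is true → IN Λ
[2] lift (0,11): star map gives -2.118406; window check -1.9 ≤ -2.118406 < -0.3 is false → out
[3] lift (8,10): star map gives 6.074176; window check -1.9 ≤ 6.074176 < -0.3 is false → out
[4] lift (0,1): star map gives -0.192582; window check -1.9 ≤ -0.192582 < -0.3 is false → out
[5] lift (-2,0): star map gives -2.000000; window check -1.9 ≤ -2.000000 < -0.3 is false → out

1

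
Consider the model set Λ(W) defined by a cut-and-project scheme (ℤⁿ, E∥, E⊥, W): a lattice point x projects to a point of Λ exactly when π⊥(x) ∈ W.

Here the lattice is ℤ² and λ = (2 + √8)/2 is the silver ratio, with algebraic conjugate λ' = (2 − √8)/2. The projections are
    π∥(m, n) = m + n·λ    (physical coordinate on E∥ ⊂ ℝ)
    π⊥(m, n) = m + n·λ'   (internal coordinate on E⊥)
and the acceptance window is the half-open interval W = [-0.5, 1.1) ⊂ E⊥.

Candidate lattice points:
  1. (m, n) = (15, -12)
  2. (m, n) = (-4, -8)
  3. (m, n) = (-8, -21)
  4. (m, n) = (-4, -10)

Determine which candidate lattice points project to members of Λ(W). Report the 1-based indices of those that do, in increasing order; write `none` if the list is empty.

3, 4

Compute λ' = (2−√8)/2 = -0.414214, so π⊥(m,n) = m -0.414214·n.
[1] lift (15,-12): star map gives 19.970563; window check -0.5 ≤ 19.970563 < 1.1 is false → out
[2] lift (-4,-8): star map gives -0.686292; window check -0.5 ≤ -0.686292 < 1.1 is false → out
[3] lift (-8,-21): star map gives 0.698485; window check -0.5 ≤ 0.698485 < 1.1 is true → IN Λ
[4] lift (-4,-10): star map gives 0.142136; window check -0.5 ≤ 0.142136 < 1.1 is true → IN Λ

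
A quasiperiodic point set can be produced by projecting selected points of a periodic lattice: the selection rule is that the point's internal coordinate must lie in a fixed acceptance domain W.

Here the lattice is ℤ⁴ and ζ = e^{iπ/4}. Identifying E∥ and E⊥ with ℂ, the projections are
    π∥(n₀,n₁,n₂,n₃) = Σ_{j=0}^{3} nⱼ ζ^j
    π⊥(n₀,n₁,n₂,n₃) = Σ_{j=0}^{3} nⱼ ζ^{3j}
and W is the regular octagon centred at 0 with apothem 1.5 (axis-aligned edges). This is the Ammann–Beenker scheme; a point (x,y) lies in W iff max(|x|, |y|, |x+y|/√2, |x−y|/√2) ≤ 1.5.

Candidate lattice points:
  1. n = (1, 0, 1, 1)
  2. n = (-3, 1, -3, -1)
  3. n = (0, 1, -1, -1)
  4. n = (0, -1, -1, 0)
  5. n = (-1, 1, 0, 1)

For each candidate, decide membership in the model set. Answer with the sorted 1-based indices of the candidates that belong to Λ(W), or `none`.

Internal map: ζ^{3j} for j=0..3 gives (1,0), (−√2/2,√2/2), (0,−1), (√2/2,√2/2).
candidate 1: n = (1, 0, 1, 1) → π⊥ ≈ (+1.70711, -0.29289); max(|x|,|y|,|x±y|/√2) = 1.70711 > 1.5 ⇒ ∉ W
candidate 2: n = (-3, 1, -3, -1) → π⊥ ≈ (-4.41421, +3.00000); max(|x|,|y|,|x±y|/√2) = 5.24264 > 1.5 ⇒ ∉ W
candidate 3: n = (0, 1, -1, -1) → π⊥ ≈ (-1.41421, +1.00000); max(|x|,|y|,|x±y|/√2) = 1.70711 > 1.5 ⇒ ∉ W
candidate 4: n = (0, -1, -1, 0) → π⊥ ≈ (+0.70711, +0.29289); max(|x|,|y|,|x±y|/√2) = 0.70711 ≤ 1.5 ⇒ ∈ W
candidate 5: n = (-1, 1, 0, 1) → π⊥ ≈ (-1.00000, +1.41421); max(|x|,|y|,|x±y|/√2) = 1.70711 > 1.5 ⇒ ∉ W

4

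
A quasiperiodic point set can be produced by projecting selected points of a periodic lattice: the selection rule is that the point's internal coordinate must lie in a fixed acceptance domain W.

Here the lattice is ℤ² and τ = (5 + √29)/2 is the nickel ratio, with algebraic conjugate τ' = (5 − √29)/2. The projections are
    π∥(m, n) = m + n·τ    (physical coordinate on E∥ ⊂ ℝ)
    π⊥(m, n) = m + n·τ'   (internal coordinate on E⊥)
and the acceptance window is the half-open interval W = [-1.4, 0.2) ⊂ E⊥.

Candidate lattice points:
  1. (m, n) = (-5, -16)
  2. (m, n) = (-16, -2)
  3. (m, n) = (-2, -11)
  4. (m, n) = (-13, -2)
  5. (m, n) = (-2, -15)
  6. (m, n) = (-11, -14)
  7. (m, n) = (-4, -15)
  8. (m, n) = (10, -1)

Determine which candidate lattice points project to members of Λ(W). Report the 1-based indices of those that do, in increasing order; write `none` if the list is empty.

τ' = (5−√29)/2 ≈ -0.1926.
#1 (-5,-16): internal coord -5 + (-16)·τ' = -1.9187; -1.9187 ∉ [-1.4, 0.2) → out
#2 (-16,-2): internal coord -16 + (-2)·τ' = -15.6148; -15.6148 ∉ [-1.4, 0.2) → out
#3 (-2,-11): internal coord -2 + (-11)·τ' = +0.1184; +0.1184 ∈ [-1.4, 0.2) → IN Λ
#4 (-13,-2): internal coord -13 + (-2)·τ' = -12.6148; -12.6148 ∉ [-1.4, 0.2) → out
#5 (-2,-15): internal coord -2 + (-15)·τ' = +0.8887; +0.8887 ∉ [-1.4, 0.2) → out
#6 (-11,-14): internal coord -11 + (-14)·τ' = -8.3038; -8.3038 ∉ [-1.4, 0.2) → out
#7 (-4,-15): internal coord -4 + (-15)·τ' = -1.1113; -1.1113 ∈ [-1.4, 0.2) → IN Λ
#8 (10,-1): internal coord 10 + (-1)·τ' = +10.1926; +10.1926 ∉ [-1.4, 0.2) → out

3, 7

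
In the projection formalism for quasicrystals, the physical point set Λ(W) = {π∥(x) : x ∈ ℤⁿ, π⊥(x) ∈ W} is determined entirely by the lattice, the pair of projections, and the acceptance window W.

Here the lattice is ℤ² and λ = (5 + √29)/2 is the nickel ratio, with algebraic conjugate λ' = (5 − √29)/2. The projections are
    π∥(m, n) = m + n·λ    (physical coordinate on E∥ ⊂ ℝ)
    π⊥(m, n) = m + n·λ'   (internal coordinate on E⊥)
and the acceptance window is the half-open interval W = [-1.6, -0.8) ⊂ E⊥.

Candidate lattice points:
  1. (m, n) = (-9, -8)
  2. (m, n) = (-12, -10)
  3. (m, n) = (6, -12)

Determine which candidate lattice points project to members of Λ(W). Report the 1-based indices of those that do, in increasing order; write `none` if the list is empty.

λ' = (5−√29)/2 ≈ -0.19258.
#1 (-9,-8): internal coord -9 + (-8)·λ' = -7.45934; -7.45934 ∉ [-1.6, -0.8) → out
#2 (-12,-10): internal coord -12 + (-10)·λ' = -10.07418; -10.07418 ∉ [-1.6, -0.8) → out
#3 (6,-12): internal coord 6 + (-12)·λ' = +8.31099; +8.31099 ∉ [-1.6, -0.8) → out

none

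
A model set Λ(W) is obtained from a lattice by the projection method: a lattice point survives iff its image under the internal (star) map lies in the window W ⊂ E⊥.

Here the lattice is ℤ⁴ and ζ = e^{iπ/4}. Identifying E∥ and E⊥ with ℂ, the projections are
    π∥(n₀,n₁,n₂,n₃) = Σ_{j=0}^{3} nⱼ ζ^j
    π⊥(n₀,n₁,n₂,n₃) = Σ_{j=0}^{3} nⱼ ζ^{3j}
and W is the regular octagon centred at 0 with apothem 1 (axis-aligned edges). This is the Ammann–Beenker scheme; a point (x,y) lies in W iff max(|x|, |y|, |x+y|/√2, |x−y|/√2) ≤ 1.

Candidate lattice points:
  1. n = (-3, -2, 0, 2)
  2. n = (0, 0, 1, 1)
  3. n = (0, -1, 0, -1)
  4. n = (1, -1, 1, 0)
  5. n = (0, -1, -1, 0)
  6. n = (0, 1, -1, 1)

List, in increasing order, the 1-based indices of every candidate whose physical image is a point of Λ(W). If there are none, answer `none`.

1, 2, 5

With ζ = e^{iπ/4} the internal vectors are ζ^0,ζ^3,ζ^6,ζ^9.
candidate 1: n = (-3, -2, 0, 2) → π⊥ ≈ (-0.171573, +0.000000); max(|x|,|y|,|x±y|/√2) = 0.171573 ≤ 1 ⇒ ∈ W
candidate 2: n = (0, 0, 1, 1) → π⊥ ≈ (+0.707107, -0.292893); max(|x|,|y|,|x±y|/√2) = 0.707107 ≤ 1 ⇒ ∈ W
candidate 3: n = (0, -1, 0, -1) → π⊥ ≈ (+0.000000, -1.414214); max(|x|,|y|,|x±y|/√2) = 1.414214 > 1 ⇒ ∉ W
candidate 4: n = (1, -1, 1, 0) → π⊥ ≈ (+1.707107, -1.707107); max(|x|,|y|,|x±y|/√2) = 2.414214 > 1 ⇒ ∉ W
candidate 5: n = (0, -1, -1, 0) → π⊥ ≈ (+0.707107, +0.292893); max(|x|,|y|,|x±y|/√2) = 0.707107 ≤ 1 ⇒ ∈ W
candidate 6: n = (0, 1, -1, 1) → π⊥ ≈ (+0.000000, +2.414214); max(|x|,|y|,|x±y|/√2) = 2.414214 > 1 ⇒ ∉ W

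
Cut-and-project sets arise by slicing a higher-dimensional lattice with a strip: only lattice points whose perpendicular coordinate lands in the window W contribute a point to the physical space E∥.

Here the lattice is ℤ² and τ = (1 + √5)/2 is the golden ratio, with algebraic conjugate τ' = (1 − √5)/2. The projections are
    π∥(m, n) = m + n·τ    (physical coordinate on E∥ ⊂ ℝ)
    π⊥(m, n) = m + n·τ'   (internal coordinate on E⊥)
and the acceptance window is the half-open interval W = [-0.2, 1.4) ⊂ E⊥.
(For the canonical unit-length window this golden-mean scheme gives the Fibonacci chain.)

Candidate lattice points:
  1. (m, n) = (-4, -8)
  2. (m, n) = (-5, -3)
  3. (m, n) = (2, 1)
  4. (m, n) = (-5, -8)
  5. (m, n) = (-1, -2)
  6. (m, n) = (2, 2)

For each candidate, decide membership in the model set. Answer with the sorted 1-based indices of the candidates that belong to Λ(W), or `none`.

τ' = (1−√5)/2 ≈ -0.618034.
#1 (-4,-8): internal coord -4 + (-8)·τ' = +0.944272; +0.944272 ∈ [-0.2, 1.4) → IN Λ
#2 (-5,-3): internal coord -5 + (-3)·τ' = -3.145898; -3.145898 ∉ [-0.2, 1.4) → out
#3 (2,1): internal coord 2 + (1)·τ' = +1.381966; +1.381966 ∈ [-0.2, 1.4) → IN Λ
#4 (-5,-8): internal coord -5 + (-8)·τ' = -0.055728; -0.055728 ∈ [-0.2, 1.4) → IN Λ
#5 (-1,-2): internal coord -1 + (-2)·τ' = +0.236068; +0.236068 ∈ [-0.2, 1.4) → IN Λ
#6 (2,2): internal coord 2 + (2)·τ' = +0.763932; +0.763932 ∈ [-0.2, 1.4) → IN Λ

1, 3, 4, 5, 6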